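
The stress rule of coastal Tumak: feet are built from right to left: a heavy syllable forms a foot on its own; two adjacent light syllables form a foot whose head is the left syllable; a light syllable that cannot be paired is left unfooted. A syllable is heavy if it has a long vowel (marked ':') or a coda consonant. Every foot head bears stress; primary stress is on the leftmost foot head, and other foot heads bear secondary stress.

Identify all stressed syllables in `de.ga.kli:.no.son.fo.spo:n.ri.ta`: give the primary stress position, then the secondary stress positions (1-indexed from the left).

primary 1, secondary 3, 5, 7, 8

Weights: 1 de L, 2 ga L, 3 kli: H, 4 no L, 5 son H, 6 fo L, 7 spo:n H, 8 ri L, 9 ta L.
Parse right to left (heavy = foot alone; LL = one foot; stranded L unfooted): (ˈde.ga) (ˈkli:) no (ˈson) fo (ˈspo:n) (ˈri.ta).
Foot heads: 1, 3, 5, 7, 8.
Primary stress on the leftmost head = syllable 1.
Secondary stress on 3, 5, 7, 8: ˈde.ga.ˌkli:.no.ˌson.fo.ˌspo:n.ˌri.ta.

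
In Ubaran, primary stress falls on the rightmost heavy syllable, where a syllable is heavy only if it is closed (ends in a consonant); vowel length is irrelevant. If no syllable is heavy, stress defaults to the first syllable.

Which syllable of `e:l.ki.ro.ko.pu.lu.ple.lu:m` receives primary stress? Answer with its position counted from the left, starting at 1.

8

Weights: 1 e:l H, 2 ki L, 3 ro L, 4 ko L, 5 pu L, 6 lu L, 7 ple L, 8 lu:m H.
Heavy syllables in the domain: 1, 8. The rightmost is syllable 8 (lu:m).
Primary stress: syllable 8 → e:l.ki.ro.ko.pu.lu.ple.ˈlu:m.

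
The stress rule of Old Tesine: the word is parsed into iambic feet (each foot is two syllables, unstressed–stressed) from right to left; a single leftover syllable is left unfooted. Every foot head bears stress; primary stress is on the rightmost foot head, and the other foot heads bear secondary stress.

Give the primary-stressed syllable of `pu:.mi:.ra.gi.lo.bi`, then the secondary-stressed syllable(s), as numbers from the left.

Parse right to left into iambic (σˈσ) feet: (pu:.ˈmi:) (ra.ˈgi) (lo.ˈbi).
Foot heads (stressed positions): 2, 4, 6.
End Rule Rightmost: primary stress on the rightmost head = syllable 6.
Secondary stress on 2, 4: pu:.ˌmi:.ra.ˌgi.lo.ˈbi.

primary 6, secondary 2, 4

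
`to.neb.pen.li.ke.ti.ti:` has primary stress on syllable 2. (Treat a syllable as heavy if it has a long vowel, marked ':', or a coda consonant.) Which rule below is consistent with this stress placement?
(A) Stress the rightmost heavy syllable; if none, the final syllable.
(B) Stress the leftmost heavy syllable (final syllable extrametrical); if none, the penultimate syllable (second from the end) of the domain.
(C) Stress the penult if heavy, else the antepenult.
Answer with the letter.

Rule A → syllable 7 (observed: 2).
Rule B → syllable 2 ✓.
Rule C → syllable 5 (observed: 2).

B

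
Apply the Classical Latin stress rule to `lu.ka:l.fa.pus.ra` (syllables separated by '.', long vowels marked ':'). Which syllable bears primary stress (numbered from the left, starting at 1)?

Classical Latin: stress the penult if heavy (long vowel or closed), else the antepenult.
Weights: 3 fa L, 4 pus H, 5 ra L.
The penult (syllable 4, pus) is heavy, so it takes stress.
Stress on syllable 4: lu.ka:l.fa.ˈpus.ra.

4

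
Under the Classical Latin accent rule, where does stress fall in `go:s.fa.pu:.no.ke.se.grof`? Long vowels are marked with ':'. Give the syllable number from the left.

Classical Latin: stress the penult if heavy (long vowel or closed), else the antepenult.
Weights: 5 ke L, 6 se L, 7 grof H.
The penult (syllable 6, se) is light, so stress falls on the antepenult (syllable 5, ke).
Stress on syllable 5: go:s.fa.pu:.no.ˈke.se.grof.

5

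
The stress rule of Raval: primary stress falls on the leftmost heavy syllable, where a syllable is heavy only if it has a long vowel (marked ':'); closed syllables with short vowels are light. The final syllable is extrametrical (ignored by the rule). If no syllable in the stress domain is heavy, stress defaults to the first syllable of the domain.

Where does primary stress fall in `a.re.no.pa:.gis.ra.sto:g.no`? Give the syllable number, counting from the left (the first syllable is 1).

The final syllable (8, no) is extrametrical; the stress domain is syllables 1–7.
Weights: 1 a L, 2 re L, 3 no L, 4 pa: H, 5 gis L, 6 ra L, 7 sto:g H.
Heavy syllables in the domain: 4, 7. The leftmost is syllable 4 (pa:).
Primary stress: syllable 4 → a.re.no.ˈpa:.gis.ra.sto:g.no.

4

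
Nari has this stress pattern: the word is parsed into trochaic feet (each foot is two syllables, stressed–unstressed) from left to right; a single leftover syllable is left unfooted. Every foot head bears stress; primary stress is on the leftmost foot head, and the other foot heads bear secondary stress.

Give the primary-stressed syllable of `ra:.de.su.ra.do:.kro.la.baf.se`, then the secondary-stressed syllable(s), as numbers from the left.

Parse left to right into trochaic (ˈσσ) feet: (ˈra:.de) (ˈsu.ra) (ˈdo:.kro) (ˈla.baf) se. Syllable 9 is left unfooted.
Foot heads (stressed positions): 1, 3, 5, 7.
End Rule Leftmost: primary stress on the leftmost head = syllable 1.
Secondary stress on 3, 5, 7: ˈra:.de.ˌsu.ra.ˌdo:.kro.ˌla.baf.se.

primary 1, secondary 3, 5, 7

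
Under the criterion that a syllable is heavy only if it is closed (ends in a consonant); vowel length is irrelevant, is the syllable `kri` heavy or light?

light

`kri`: short vowel, open (no coda). Open (no coda) → light.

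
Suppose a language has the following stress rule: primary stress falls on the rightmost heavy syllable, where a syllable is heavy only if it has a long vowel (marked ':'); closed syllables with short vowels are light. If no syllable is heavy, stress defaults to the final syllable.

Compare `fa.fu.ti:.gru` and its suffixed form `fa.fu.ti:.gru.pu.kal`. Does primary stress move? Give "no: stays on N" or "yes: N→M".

Base `fa.fu.ti:.gru` (4 syllables):
  Weights: 1 fa L, 2 fu L, 3 ti: H, 4 gru L.
  Heavy syllables in the domain: 3. The rightmost is syllable 3 (ti:).
  → primary stress on syllable 3.
Suffixed `fa.fu.ti:.gru.pu.kal` (6 syllables):
  Weights: 1 fa L, 2 fu L, 3 ti: H, 4 gru L, 5 pu L, 6 kal L.
  Heavy syllables in the domain: 3. The rightmost is syllable 3 (ti:).
  → primary stress on syllable 3.

no: stays on 3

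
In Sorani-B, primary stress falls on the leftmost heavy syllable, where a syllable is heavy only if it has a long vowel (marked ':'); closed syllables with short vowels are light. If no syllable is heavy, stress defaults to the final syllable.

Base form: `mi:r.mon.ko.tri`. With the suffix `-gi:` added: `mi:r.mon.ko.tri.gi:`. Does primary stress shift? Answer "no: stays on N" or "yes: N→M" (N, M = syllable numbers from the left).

no: stays on 1

Base `mi:r.mon.ko.tri` (4 syllables):
  Weights: 1 mi:r H, 2 mon L, 3 ko L, 4 tri L.
  Heavy syllables in the domain: 1. The leftmost is syllable 1 (mi:r).
  → primary stress on syllable 1.
Suffixed `mi:r.mon.ko.tri.gi:` (5 syllables):
  Weights: 1 mi:r H, 2 mon L, 3 ko L, 4 tri L, 5 gi: H.
  Heavy syllables in the domain: 1, 5. The leftmost is syllable 1 (mi:r).
  → primary stress on syllable 1.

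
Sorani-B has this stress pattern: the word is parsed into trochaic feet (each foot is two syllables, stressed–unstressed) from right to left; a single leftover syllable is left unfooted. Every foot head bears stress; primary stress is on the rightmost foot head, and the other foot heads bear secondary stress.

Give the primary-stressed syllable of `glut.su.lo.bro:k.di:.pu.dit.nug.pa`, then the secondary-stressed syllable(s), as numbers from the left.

primary 8, secondary 2, 4, 6

Parse right to left into trochaic (ˈσσ) feet: glut (ˈsu.lo) (ˈbro:k.di:) (ˈpu.dit) (ˈnug.pa). Syllable 1 is left unfooted.
Foot heads (stressed positions): 2, 4, 6, 8.
End Rule Rightmost: primary stress on the rightmost head = syllable 8.
Secondary stress on 2, 4, 6: glut.ˌsu.lo.ˌbro:k.di:.ˌpu.dit.ˈnug.pa.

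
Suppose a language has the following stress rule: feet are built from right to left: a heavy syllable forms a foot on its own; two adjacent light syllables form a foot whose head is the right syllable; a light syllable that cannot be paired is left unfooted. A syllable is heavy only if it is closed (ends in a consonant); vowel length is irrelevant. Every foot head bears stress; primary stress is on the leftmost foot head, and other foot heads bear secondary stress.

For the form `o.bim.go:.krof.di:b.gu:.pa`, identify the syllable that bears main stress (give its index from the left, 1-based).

Weights: 1 o L, 2 bim H, 3 go: L, 4 krof H, 5 di:b H, 6 gu: L, 7 pa L.
Parse right to left (heavy = foot alone; LL = one foot; stranded L unfooted): o (ˈbim) go: (ˈkrof) (ˈdi:b) (gu:.ˈpa).
Foot heads: 2, 4, 5, 7.
Primary stress on the leftmost head = syllable 2.
Primary stress: syllable 2 → o.ˈbim.go:.krof.di:b.gu:.pa.

2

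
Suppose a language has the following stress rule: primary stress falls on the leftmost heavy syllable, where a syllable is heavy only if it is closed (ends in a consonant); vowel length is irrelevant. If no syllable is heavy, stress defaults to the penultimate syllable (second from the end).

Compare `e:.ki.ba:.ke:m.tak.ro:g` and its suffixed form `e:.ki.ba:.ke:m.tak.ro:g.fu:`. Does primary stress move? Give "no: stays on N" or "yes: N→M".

Base `e:.ki.ba:.ke:m.tak.ro:g` (6 syllables):
  Weights: 1 e: L, 2 ki L, 3 ba: L, 4 ke:m H, 5 tak H, 6 ro:g H.
  Heavy syllables in the domain: 4, 5, 6. The leftmost is syllable 4 (ke:m).
  → primary stress on syllable 4.
Suffixed `e:.ki.ba:.ke:m.tak.ro:g.fu:` (7 syllables):
  Weights: 1 e: L, 2 ki L, 3 ba: L, 4 ke:m H, 5 tak H, 6 ro:g H, 7 fu: L.
  Heavy syllables in the domain: 4, 5, 6. The leftmost is syllable 4 (ke:m).
  → primary stress on syllable 4.

no: stays on 4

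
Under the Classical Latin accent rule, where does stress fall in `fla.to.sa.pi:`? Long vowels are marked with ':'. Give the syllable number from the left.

2

Classical Latin: stress the penult if heavy (long vowel or closed), else the antepenult.
Weights: 2 to L, 3 sa L, 4 pi: H.
The penult (syllable 3, sa) is light, so stress falls on the antepenult (syllable 2, to).
Stress on syllable 2: fla.ˈto.sa.pi:.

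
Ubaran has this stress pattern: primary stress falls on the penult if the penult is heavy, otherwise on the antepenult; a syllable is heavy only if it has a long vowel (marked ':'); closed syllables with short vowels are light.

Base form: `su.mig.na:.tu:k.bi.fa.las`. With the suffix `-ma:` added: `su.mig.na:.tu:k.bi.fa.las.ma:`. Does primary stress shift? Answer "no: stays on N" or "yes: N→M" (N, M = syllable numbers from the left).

Base `su.mig.na:.tu:k.bi.fa.las` (7 syllables):
  Weights: 5 bi L, 6 fa L, 7 las L.
  The penult (syllable 6, fa) is light, so stress falls on the antepenult (syllable 5, bi).
  → primary stress on syllable 5.
Suffixed `su.mig.na:.tu:k.bi.fa.las.ma:` (8 syllables):
  Weights: 6 fa L, 7 las L, 8 ma: H.
  The penult (syllable 7, las) is light, so stress falls on the antepenult (syllable 6, fa).
  → primary stress on syllable 6.

yes: 5→6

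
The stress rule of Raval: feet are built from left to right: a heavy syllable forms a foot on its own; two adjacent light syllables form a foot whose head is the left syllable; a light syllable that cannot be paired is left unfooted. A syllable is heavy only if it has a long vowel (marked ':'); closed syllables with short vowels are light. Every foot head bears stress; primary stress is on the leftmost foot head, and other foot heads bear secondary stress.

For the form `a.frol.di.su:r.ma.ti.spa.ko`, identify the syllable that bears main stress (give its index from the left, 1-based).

Weights: 1 a L, 2 frol L, 3 di L, 4 su:r H, 5 ma L, 6 ti L, 7 spa L, 8 ko L.
Parse left to right (heavy = foot alone; LL = one foot; stranded L unfooted): (ˈa.frol) di (ˈsu:r) (ˈma.ti) (ˈspa.ko).
Foot heads: 1, 4, 5, 7.
Primary stress on the leftmost head = syllable 1.
Primary stress: syllable 1 → ˈa.frol.di.su:r.ma.ti.spa.ko.

1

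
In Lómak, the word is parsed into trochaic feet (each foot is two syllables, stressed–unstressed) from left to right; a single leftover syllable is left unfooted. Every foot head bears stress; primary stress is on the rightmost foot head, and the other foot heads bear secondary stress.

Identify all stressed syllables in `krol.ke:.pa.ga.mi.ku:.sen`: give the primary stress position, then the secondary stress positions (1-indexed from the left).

primary 5, secondary 1, 3

Parse left to right into trochaic (ˈσσ) feet: (ˈkrol.ke:) (ˈpa.ga) (ˈmi.ku:) sen. Syllable 7 is left unfooted.
Foot heads (stressed positions): 1, 3, 5.
End Rule Rightmost: primary stress on the rightmost head = syllable 5.
Secondary stress on 1, 3: ˌkrol.ke:.ˌpa.ga.ˈmi.ku:.sen.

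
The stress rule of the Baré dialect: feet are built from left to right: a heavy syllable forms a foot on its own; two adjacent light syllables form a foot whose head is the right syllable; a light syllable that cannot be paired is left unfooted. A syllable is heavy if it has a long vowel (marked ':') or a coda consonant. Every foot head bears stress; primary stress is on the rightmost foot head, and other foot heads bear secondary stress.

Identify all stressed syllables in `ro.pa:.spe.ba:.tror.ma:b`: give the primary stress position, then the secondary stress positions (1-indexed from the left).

primary 6, secondary 2, 4, 5

Weights: 1 ro L, 2 pa: H, 3 spe L, 4 ba: H, 5 tror H, 6 ma:b H.
Parse left to right (heavy = foot alone; LL = one foot; stranded L unfooted): ro (ˈpa:) spe (ˈba:) (ˈtror) (ˈma:b).
Foot heads: 2, 4, 5, 6.
Primary stress on the rightmost head = syllable 6.
Secondary stress on 2, 4, 5: ro.ˌpa:.spe.ˌba:.ˌtror.ˈma:b.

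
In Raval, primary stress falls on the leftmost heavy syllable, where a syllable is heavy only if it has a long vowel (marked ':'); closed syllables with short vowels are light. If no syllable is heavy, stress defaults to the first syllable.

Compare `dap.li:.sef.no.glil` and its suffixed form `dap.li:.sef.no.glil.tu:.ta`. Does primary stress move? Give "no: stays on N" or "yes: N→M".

no: stays on 2

Base `dap.li:.sef.no.glil` (5 syllables):
  Weights: 1 dap L, 2 li: H, 3 sef L, 4 no L, 5 glil L.
  Heavy syllables in the domain: 2. The leftmost is syllable 2 (li:).
  → primary stress on syllable 2.
Suffixed `dap.li:.sef.no.glil.tu:.ta` (7 syllables):
  Weights: 1 dap L, 2 li: H, 3 sef L, 4 no L, 5 glil L, 6 tu: H, 7 ta L.
  Heavy syllables in the domain: 2, 6. The leftmost is syllable 2 (li:).
  → primary stress on syllable 2.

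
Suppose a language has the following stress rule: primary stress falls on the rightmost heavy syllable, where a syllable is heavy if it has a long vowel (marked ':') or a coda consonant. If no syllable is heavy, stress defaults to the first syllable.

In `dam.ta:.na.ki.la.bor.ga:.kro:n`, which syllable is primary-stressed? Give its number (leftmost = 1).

Weights: 1 dam H, 2 ta: H, 3 na L, 4 ki L, 5 la L, 6 bor H, 7 ga: H, 8 kro:n H.
Heavy syllables in the domain: 1, 2, 6, 7, 8. The rightmost is syllable 8 (kro:n).
Primary stress: syllable 8 → dam.ta:.na.ki.la.bor.ga:.ˈkro:n.

8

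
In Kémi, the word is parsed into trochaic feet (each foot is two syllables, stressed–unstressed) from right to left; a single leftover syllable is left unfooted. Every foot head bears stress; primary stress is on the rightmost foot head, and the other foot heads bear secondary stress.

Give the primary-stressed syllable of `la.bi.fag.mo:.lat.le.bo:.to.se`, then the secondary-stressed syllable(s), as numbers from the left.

Parse right to left into trochaic (ˈσσ) feet: la (ˈbi.fag) (ˈmo:.lat) (ˈle.bo:) (ˈto.se). Syllable 1 is left unfooted.
Foot heads (stressed positions): 2, 4, 6, 8.
End Rule Rightmost: primary stress on the rightmost head = syllable 8.
Secondary stress on 2, 4, 6: la.ˌbi.fag.ˌmo:.lat.ˌle.bo:.ˈto.se.

primary 8, secondary 2, 4, 6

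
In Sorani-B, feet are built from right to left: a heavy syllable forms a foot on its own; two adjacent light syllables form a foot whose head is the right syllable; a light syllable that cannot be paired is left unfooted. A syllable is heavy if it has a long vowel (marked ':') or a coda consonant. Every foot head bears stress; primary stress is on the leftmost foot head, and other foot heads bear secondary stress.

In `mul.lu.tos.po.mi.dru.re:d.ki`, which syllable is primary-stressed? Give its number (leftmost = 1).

1

Weights: 1 mul H, 2 lu L, 3 tos H, 4 po L, 5 mi L, 6 dru L, 7 re:d H, 8 ki L.
Parse right to left (heavy = foot alone; LL = one foot; stranded L unfooted): (ˈmul) lu (ˈtos) po (mi.ˈdru) (ˈre:d) ki.
Foot heads: 1, 3, 6, 7.
Primary stress on the leftmost head = syllable 1.
Primary stress: syllable 1 → ˈmul.lu.tos.po.mi.dru.re:d.ki.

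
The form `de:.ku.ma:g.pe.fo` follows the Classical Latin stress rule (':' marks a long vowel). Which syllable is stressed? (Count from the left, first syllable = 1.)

3

Classical Latin: stress the penult if heavy (long vowel or closed), else the antepenult.
Weights: 3 ma:g H, 4 pe L, 5 fo L.
The penult (syllable 4, pe) is light, so stress falls on the antepenult (syllable 3, ma:g).
Stress on syllable 3: de:.ku.ˈma:g.pe.fo.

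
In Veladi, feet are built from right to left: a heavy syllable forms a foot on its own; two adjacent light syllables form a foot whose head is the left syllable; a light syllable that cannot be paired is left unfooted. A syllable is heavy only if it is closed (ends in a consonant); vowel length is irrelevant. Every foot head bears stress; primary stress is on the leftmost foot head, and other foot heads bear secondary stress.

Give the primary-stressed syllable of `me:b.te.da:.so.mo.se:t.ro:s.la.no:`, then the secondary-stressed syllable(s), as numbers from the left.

primary 1, secondary 2, 4, 6, 7, 8

Weights: 1 me:b H, 2 te L, 3 da: L, 4 so L, 5 mo L, 6 se:t H, 7 ro:s H, 8 la L, 9 no: L.
Parse right to left (heavy = foot alone; LL = one foot; stranded L unfooted): (ˈme:b) (ˈte.da:) (ˈso.mo) (ˈse:t) (ˈro:s) (ˈla.no:).
Foot heads: 1, 2, 4, 6, 7, 8.
Primary stress on the leftmost head = syllable 1.
Secondary stress on 2, 4, 6, 7, 8: ˈme:b.ˌte.da:.ˌso.mo.ˌse:t.ˌro:s.ˌla.no:.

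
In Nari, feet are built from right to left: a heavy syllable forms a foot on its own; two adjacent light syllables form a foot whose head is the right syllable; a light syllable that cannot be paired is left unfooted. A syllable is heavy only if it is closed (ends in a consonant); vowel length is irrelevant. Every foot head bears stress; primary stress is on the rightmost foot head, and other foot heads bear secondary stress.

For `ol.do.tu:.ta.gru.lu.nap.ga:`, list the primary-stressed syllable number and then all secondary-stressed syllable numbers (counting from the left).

Weights: 1 ol H, 2 do L, 3 tu: L, 4 ta L, 5 gru L, 6 lu L, 7 nap H, 8 ga: L.
Parse right to left (heavy = foot alone; LL = one foot; stranded L unfooted): (ˈol) do (tu:.ˈta) (gru.ˈlu) (ˈnap) ga:.
Foot heads: 1, 4, 6, 7.
Primary stress on the rightmost head = syllable 7.
Secondary stress on 1, 4, 6: ˌol.do.tu:.ˌta.gru.ˌlu.ˈnap.ga:.

primary 7, secondary 1, 4, 6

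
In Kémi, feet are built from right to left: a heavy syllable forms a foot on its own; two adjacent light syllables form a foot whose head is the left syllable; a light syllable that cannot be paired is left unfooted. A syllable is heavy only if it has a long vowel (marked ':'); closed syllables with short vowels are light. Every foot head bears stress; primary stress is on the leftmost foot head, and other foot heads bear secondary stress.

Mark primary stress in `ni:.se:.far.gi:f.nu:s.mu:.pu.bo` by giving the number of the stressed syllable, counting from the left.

1

Weights: 1 ni: H, 2 se: H, 3 far L, 4 gi:f H, 5 nu:s H, 6 mu: H, 7 pu L, 8 bo L.
Parse right to left (heavy = foot alone; LL = one foot; stranded L unfooted): (ˈni:) (ˈse:) far (ˈgi:f) (ˈnu:s) (ˈmu:) (ˈpu.bo).
Foot heads: 1, 2, 4, 5, 6, 7.
Primary stress on the leftmost head = syllable 1.
Primary stress: syllable 1 → ˈni:.se:.far.gi:f.nu:s.mu:.pu.bo.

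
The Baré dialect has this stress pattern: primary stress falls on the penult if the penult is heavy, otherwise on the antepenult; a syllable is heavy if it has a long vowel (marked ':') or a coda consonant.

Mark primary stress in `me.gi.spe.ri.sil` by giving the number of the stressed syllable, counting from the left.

3

Weights: 3 spe L, 4 ri L, 5 sil H.
The penult (syllable 4, ri) is light, so stress falls on the antepenult (syllable 3, spe).
Primary stress: syllable 3 → me.gi.ˈspe.ri.sil.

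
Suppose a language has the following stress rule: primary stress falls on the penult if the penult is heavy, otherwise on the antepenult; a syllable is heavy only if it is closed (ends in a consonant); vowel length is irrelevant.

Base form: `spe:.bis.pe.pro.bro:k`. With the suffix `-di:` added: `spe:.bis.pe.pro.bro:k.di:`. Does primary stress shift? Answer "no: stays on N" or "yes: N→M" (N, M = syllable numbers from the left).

Base `spe:.bis.pe.pro.bro:k` (5 syllables):
  Weights: 3 pe L, 4 pro L, 5 bro:k H.
  The penult (syllable 4, pro) is light, so stress falls on the antepenult (syllable 3, pe).
  → primary stress on syllable 3.
Suffixed `spe:.bis.pe.pro.bro:k.di:` (6 syllables):
  Weights: 4 pro L, 5 bro:k H, 6 di: L.
  The penult (syllable 5, bro:k) is heavy, so it takes stress.
  → primary stress on syllable 5.

yes: 3→5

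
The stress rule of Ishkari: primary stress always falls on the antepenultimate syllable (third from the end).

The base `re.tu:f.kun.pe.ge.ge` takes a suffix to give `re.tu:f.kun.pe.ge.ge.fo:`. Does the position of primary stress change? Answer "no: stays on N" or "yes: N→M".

yes: 4→5

Base `re.tu:f.kun.pe.ge.ge` (6 syllables):
  The word has 6 syllables; the antepenultimate syllable (third from the end) is syllable 4 (pe).
  → primary stress on syllable 4.
Suffixed `re.tu:f.kun.pe.ge.ge.fo:` (7 syllables):
  The word has 7 syllables; the antepenultimate syllable (third from the end) is syllable 5 (ge).
  → primary stress on syllable 5.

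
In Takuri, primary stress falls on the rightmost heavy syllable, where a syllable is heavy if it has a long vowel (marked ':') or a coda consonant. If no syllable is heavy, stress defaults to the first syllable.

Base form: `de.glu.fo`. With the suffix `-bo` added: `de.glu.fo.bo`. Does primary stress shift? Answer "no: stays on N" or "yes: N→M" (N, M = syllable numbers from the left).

Base `de.glu.fo` (3 syllables):
  Weights: 1 de L, 2 glu L, 3 fo L.
  No heavy syllable in the domain; default to the first syllable = syllable 1.
  → primary stress on syllable 1.
Suffixed `de.glu.fo.bo` (4 syllables):
  Weights: 1 de L, 2 glu L, 3 fo L, 4 bo L.
  No heavy syllable in the domain; default to the first syllable = syllable 1.
  → primary stress on syllable 1.

no: stays on 1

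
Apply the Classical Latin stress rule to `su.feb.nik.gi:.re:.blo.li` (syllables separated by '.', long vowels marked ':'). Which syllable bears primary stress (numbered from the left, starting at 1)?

5

Classical Latin: stress the penult if heavy (long vowel or closed), else the antepenult.
Weights: 5 re: H, 6 blo L, 7 li L.
The penult (syllable 6, blo) is light, so stress falls on the antepenult (syllable 5, re:).
Stress on syllable 5: su.feb.nik.gi:.ˈre:.blo.li.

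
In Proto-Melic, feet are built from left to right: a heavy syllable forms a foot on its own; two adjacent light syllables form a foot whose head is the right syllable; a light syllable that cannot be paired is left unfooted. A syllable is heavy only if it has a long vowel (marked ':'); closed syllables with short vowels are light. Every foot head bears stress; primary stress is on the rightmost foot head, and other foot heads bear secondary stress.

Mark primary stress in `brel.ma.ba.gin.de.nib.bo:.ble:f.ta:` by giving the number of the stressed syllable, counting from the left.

Weights: 1 brel L, 2 ma L, 3 ba L, 4 gin L, 5 de L, 6 nib L, 7 bo: H, 8 ble:f H, 9 ta: H.
Parse left to right (heavy = foot alone; LL = one foot; stranded L unfooted): (brel.ˈma) (ba.ˈgin) (de.ˈnib) (ˈbo:) (ˈble:f) (ˈta:).
Foot heads: 2, 4, 6, 7, 8, 9.
Primary stress on the rightmost head = syllable 9.
Primary stress: syllable 9 → brel.ma.ba.gin.de.nib.bo:.ble:f.ˈta:.

9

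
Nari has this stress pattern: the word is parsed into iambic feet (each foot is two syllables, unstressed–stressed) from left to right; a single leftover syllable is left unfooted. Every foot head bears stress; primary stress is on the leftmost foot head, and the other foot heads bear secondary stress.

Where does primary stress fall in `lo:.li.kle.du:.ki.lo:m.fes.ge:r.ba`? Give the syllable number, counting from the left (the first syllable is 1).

Parse left to right into iambic (σˈσ) feet: (lo:.ˈli) (kle.ˈdu:) (ki.ˈlo:m) (fes.ˈge:r) ba. Syllable 9 is left unfooted.
Foot heads (stressed positions): 2, 4, 6, 8.
End Rule Leftmost: primary stress on the leftmost head = syllable 2.
Primary stress: syllable 2 → lo:.ˈli.kle.du:.ki.lo:m.fes.ge:r.ba.

2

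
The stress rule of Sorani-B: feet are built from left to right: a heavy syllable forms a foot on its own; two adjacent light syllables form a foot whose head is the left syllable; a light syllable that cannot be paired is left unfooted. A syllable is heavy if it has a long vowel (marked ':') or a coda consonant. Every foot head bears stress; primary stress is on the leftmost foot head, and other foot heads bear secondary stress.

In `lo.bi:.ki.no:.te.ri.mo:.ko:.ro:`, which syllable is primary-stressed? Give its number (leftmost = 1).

2

Weights: 1 lo L, 2 bi: H, 3 ki L, 4 no: H, 5 te L, 6 ri L, 7 mo: H, 8 ko: H, 9 ro: H.
Parse left to right (heavy = foot alone; LL = one foot; stranded L unfooted): lo (ˈbi:) ki (ˈno:) (ˈte.ri) (ˈmo:) (ˈko:) (ˈro:).
Foot heads: 2, 4, 5, 7, 8, 9.
Primary stress on the leftmost head = syllable 2.
Primary stress: syllable 2 → lo.ˈbi:.ki.no:.te.ri.mo:.ko:.ro:.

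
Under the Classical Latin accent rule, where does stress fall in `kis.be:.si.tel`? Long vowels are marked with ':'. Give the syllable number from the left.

Classical Latin: stress the penult if heavy (long vowel or closed), else the antepenult.
Weights: 2 be: H, 3 si L, 4 tel H.
The penult (syllable 3, si) is light, so stress falls on the antepenult (syllable 2, be:).
Stress on syllable 2: kis.ˈbe:.si.tel.

2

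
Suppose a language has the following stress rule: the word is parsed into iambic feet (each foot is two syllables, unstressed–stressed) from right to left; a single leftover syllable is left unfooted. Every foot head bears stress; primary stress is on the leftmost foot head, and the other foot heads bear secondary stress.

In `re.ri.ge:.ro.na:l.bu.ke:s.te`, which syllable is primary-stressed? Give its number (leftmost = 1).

Parse right to left into iambic (σˈσ) feet: (re.ˈri) (ge:.ˈro) (na:l.ˈbu) (ke:s.ˈte).
Foot heads (stressed positions): 2, 4, 6, 8.
End Rule Leftmost: primary stress on the leftmost head = syllable 2.
Primary stress: syllable 2 → re.ˈri.ge:.ro.na:l.bu.ke:s.te.

2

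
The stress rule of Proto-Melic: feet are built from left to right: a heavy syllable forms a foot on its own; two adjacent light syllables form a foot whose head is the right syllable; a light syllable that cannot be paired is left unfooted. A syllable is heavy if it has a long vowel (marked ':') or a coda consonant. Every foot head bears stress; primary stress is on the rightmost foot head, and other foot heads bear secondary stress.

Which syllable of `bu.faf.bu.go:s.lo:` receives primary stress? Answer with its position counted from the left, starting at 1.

Weights: 1 bu L, 2 faf H, 3 bu L, 4 go:s H, 5 lo: H.
Parse left to right (heavy = foot alone; LL = one foot; stranded L unfooted): bu (ˈfaf) bu (ˈgo:s) (ˈlo:).
Foot heads: 2, 4, 5.
Primary stress on the rightmost head = syllable 5.
Primary stress: syllable 5 → bu.faf.bu.go:s.ˈlo:.

5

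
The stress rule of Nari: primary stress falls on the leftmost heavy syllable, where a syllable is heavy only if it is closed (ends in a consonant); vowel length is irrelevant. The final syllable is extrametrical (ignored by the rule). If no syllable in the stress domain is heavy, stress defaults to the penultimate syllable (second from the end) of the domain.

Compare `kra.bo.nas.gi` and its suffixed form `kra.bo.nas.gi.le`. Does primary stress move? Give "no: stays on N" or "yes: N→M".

Base `kra.bo.nas.gi` (4 syllables):
  The final syllable (4, gi) is extrametrical; the stress domain is syllables 1–3.
  Weights: 1 kra L, 2 bo L, 3 nas H.
  Heavy syllables in the domain: 3. The leftmost is syllable 3 (nas).
  → primary stress on syllable 3.
Suffixed `kra.bo.nas.gi.le` (5 syllables):
  The final syllable (5, le) is extrametrical; the stress domain is syllables 1–4.
  Weights: 1 kra L, 2 bo L, 3 nas H, 4 gi L.
  Heavy syllables in the domain: 3. The leftmost is syllable 3 (nas).
  → primary stress on syllable 3.

no: stays on 3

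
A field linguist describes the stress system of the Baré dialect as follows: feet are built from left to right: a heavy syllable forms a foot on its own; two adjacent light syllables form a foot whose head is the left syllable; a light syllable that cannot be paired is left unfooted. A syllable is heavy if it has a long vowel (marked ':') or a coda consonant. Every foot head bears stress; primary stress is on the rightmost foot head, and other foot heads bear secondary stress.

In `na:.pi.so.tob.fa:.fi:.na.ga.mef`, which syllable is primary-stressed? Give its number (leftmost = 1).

9

Weights: 1 na: H, 2 pi L, 3 so L, 4 tob H, 5 fa: H, 6 fi: H, 7 na L, 8 ga L, 9 mef H.
Parse left to right (heavy = foot alone; LL = one foot; stranded L unfooted): (ˈna:) (ˈpi.so) (ˈtob) (ˈfa:) (ˈfi:) (ˈna.ga) (ˈmef).
Foot heads: 1, 2, 4, 5, 6, 7, 9.
Primary stress on the rightmost head = syllable 9.
Primary stress: syllable 9 → na:.pi.so.tob.fa:.fi:.na.ga.ˈmef.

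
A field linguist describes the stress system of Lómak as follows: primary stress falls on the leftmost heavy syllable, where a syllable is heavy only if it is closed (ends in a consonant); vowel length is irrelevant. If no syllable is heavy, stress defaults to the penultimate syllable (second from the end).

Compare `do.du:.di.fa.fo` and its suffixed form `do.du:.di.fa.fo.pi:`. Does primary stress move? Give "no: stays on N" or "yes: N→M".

yes: 4→5

Base `do.du:.di.fa.fo` (5 syllables):
  Weights: 1 do L, 2 du: L, 3 di L, 4 fa L, 5 fo L.
  No heavy syllable in the domain; default to the penultimate syllable (second from the end) = syllable 4.
  → primary stress on syllable 4.
Suffixed `do.du:.di.fa.fo.pi:` (6 syllables):
  Weights: 1 do L, 2 du: L, 3 di L, 4 fa L, 5 fo L, 6 pi: L.
  No heavy syllable in the domain; default to the penultimate syllable (second from the end) = syllable 5.
  → primary stress on syllable 5.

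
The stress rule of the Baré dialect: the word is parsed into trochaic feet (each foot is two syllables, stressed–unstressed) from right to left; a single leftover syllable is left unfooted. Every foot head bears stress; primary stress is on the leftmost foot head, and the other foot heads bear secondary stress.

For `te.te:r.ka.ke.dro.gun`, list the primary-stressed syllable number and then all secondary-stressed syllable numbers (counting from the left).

Parse right to left into trochaic (ˈσσ) feet: (ˈte.te:r) (ˈka.ke) (ˈdro.gun).
Foot heads (stressed positions): 1, 3, 5.
End Rule Leftmost: primary stress on the leftmost head = syllable 1.
Secondary stress on 3, 5: ˈte.te:r.ˌka.ke.ˌdro.gun.

primary 1, secondary 3, 5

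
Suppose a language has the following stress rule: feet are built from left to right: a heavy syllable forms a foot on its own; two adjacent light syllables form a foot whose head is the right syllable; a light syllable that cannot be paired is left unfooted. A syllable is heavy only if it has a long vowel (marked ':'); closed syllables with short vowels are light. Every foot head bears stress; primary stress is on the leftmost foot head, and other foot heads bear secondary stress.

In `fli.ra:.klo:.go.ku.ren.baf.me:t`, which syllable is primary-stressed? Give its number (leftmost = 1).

2

Weights: 1 fli L, 2 ra: H, 3 klo: H, 4 go L, 5 ku L, 6 ren L, 7 baf L, 8 me:t H.
Parse left to right (heavy = foot alone; LL = one foot; stranded L unfooted): fli (ˈra:) (ˈklo:) (go.ˈku) (ren.ˈbaf) (ˈme:t).
Foot heads: 2, 3, 5, 7, 8.
Primary stress on the leftmost head = syllable 2.
Primary stress: syllable 2 → fli.ˈra:.klo:.go.ku.ren.baf.me:t.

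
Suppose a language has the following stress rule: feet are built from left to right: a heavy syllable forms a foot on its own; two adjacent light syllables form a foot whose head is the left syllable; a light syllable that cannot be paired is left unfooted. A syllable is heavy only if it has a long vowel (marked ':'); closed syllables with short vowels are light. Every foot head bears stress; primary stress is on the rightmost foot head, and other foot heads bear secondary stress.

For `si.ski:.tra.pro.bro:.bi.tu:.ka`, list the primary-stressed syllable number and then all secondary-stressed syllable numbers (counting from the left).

primary 7, secondary 2, 3, 5

Weights: 1 si L, 2 ski: H, 3 tra L, 4 pro L, 5 bro: H, 6 bi L, 7 tu: H, 8 ka L.
Parse left to right (heavy = foot alone; LL = one foot; stranded L unfooted): si (ˈski:) (ˈtra.pro) (ˈbro:) bi (ˈtu:) ka.
Foot heads: 2, 3, 5, 7.
Primary stress on the rightmost head = syllable 7.
Secondary stress on 2, 3, 5: si.ˌski:.ˌtra.pro.ˌbro:.bi.ˈtu:.ka.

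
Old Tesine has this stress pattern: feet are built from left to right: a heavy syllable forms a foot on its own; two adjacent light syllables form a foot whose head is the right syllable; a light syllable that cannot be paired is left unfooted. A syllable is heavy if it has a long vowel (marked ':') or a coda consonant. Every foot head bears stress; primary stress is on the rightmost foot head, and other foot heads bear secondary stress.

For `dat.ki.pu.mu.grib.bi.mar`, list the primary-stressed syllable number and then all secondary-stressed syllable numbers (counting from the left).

Weights: 1 dat H, 2 ki L, 3 pu L, 4 mu L, 5 grib H, 6 bi L, 7 mar H.
Parse left to right (heavy = foot alone; LL = one foot; stranded L unfooted): (ˈdat) (ki.ˈpu) mu (ˈgrib) bi (ˈmar).
Foot heads: 1, 3, 5, 7.
Primary stress on the rightmost head = syllable 7.
Secondary stress on 1, 3, 5: ˌdat.ki.ˌpu.mu.ˌgrib.bi.ˈmar.

primary 7, secondary 1, 3, 5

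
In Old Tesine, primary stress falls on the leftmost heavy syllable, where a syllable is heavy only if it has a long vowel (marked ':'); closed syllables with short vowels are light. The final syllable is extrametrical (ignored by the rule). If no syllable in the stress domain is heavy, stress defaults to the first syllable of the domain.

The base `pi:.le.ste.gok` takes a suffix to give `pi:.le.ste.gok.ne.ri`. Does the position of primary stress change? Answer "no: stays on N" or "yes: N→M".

no: stays on 1

Base `pi:.le.ste.gok` (4 syllables):
  The final syllable (4, gok) is extrametrical; the stress domain is syllables 1–3.
  Weights: 1 pi: H, 2 le L, 3 ste L.
  Heavy syllables in the domain: 1. The leftmost is syllable 1 (pi:).
  → primary stress on syllable 1.
Suffixed `pi:.le.ste.gok.ne.ri` (6 syllables):
  The final syllable (6, ri) is extrametrical; the stress domain is syllables 1–5.
  Weights: 1 pi: H, 2 le L, 3 ste L, 4 gok L, 5 ne L.
  Heavy syllables in the domain: 1. The leftmost is syllable 1 (pi:).
  → primary stress on syllable 1.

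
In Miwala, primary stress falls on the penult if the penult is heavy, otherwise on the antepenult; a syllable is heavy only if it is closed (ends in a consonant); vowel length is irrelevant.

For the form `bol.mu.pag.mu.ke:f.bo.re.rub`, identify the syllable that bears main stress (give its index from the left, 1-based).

Weights: 6 bo L, 7 re L, 8 rub H.
The penult (syllable 7, re) is light, so stress falls on the antepenult (syllable 6, bo).
Primary stress: syllable 6 → bol.mu.pag.mu.ke:f.ˈbo.re.rub.

6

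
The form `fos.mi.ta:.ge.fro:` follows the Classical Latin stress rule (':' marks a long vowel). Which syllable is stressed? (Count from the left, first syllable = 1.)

Classical Latin: stress the penult if heavy (long vowel or closed), else the antepenult.
Weights: 3 ta: H, 4 ge L, 5 fro: H.
The penult (syllable 4, ge) is light, so stress falls on the antepenult (syllable 3, ta:).
Stress on syllable 3: fos.mi.ˈta:.ge.fro:.

3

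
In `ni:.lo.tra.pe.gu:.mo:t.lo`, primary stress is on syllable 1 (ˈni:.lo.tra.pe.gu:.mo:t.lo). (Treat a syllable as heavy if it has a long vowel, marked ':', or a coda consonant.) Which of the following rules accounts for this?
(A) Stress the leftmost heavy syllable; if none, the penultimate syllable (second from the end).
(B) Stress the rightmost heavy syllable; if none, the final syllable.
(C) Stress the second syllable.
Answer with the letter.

A

Rule A → syllable 1 ✓.
Rule B → syllable 6 (observed: 1).
Rule C → syllable 2 (observed: 1).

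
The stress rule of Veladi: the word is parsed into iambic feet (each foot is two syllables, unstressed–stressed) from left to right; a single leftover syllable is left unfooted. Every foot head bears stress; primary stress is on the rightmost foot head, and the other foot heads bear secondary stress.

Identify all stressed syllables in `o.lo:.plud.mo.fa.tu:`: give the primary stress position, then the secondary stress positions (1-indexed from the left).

primary 6, secondary 2, 4

Parse left to right into iambic (σˈσ) feet: (o.ˈlo:) (plud.ˈmo) (fa.ˈtu:).
Foot heads (stressed positions): 2, 4, 6.
End Rule Rightmost: primary stress on the rightmost head = syllable 6.
Secondary stress on 2, 4: o.ˌlo:.plud.ˌmo.fa.ˈtu:.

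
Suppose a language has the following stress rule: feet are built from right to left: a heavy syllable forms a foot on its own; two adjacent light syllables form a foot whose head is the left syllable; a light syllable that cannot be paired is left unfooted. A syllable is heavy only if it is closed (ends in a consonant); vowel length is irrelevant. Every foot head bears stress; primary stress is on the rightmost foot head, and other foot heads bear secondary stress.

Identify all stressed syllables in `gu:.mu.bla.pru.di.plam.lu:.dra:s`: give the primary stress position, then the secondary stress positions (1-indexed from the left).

primary 8, secondary 2, 4, 6

Weights: 1 gu: L, 2 mu L, 3 bla L, 4 pru L, 5 di L, 6 plam H, 7 lu: L, 8 dra:s H.
Parse right to left (heavy = foot alone; LL = one foot; stranded L unfooted): gu: (ˈmu.bla) (ˈpru.di) (ˈplam) lu: (ˈdra:s).
Foot heads: 2, 4, 6, 8.
Primary stress on the rightmost head = syllable 8.
Secondary stress on 2, 4, 6: gu:.ˌmu.bla.ˌpru.di.ˌplam.lu:.ˈdra:s.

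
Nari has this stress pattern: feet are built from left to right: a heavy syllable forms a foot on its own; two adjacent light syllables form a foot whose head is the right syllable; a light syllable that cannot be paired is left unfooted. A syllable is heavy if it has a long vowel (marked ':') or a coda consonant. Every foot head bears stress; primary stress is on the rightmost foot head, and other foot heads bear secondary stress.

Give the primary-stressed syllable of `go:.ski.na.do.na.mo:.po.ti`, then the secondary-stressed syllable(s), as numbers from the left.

Weights: 1 go: H, 2 ski L, 3 na L, 4 do L, 5 na L, 6 mo: H, 7 po L, 8 ti L.
Parse left to right (heavy = foot alone; LL = one foot; stranded L unfooted): (ˈgo:) (ski.ˈna) (do.ˈna) (ˈmo:) (po.ˈti).
Foot heads: 1, 3, 5, 6, 8.
Primary stress on the rightmost head = syllable 8.
Secondary stress on 1, 3, 5, 6: ˌgo:.ski.ˌna.do.ˌna.ˌmo:.po.ˈti.

primary 8, secondary 1, 3, 5, 6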